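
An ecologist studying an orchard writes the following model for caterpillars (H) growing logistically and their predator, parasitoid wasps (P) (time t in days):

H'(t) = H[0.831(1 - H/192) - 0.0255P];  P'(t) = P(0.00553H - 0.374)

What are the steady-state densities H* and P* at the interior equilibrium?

H* ≈ 67.6, P* ≈ 21.1

From dP/dt = 0 with P > 0: 0.00553H* = 0.374, so H* = 67.6.
Substitute into dH/dt = 0: 0.831(1 - 67.6/192) = 0.0255P*.
The bracket is 0.648, giving P* = 0.538/0.0255 = 21.1.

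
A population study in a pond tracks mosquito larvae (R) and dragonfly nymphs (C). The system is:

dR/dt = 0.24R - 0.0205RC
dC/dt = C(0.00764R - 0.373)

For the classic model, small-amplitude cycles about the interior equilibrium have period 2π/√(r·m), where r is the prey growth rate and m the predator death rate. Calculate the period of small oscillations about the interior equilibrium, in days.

Here r = 0.24 and m = 0.373, so r·m = 0.0895.
ω = √0.0895 = 0.299 per day, hence T = 2π/ω ≈ 21 days.

T ≈ 21 days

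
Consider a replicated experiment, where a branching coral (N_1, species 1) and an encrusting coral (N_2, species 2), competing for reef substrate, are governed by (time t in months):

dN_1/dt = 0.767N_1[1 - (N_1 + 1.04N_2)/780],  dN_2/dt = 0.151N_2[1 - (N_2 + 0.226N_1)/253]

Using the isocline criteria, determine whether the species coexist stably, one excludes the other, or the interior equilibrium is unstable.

Compare the nullcline intercepts: K1/α12 = 780/1.04 = 750 > K2 = 253; K2/α21 = 253/0.226 = 1120 > K1 = 780.
Since both inequalities hold, each species can invade when rare, so the interior equilibrium is stable.

stable coexistence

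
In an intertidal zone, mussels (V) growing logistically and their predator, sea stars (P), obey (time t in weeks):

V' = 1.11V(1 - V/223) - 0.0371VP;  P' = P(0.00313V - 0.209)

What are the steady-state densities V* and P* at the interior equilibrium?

From dP/dt = 0 with P > 0: 0.00313V* = 0.209, so V* = 66.8.
Substitute into dV/dt = 0: 1.11(1 - 66.8/223) = 0.0371P*.
The bracket is 0.701, giving P* = 0.778/0.0371 = 21.

V* ≈ 66.8, P* ≈ 21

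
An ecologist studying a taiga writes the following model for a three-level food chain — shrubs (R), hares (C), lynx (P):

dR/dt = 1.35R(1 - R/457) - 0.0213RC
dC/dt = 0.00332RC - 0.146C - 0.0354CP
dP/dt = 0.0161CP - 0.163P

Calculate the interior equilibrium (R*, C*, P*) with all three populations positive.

From dP/dt = 0: 0.0161C* = 0.163, so C* = 10.1.
From dR/dt = 0: 1.35(1 - R*/457) = 0.0213·10.1, giving R* = 457·(1 - 0.16) = 384.
From dC/dt = 0: 0.00332·384 - 0.146 = 0.0354P*, so P* = 1.13/0.0354 = 31.9.

R* ≈ 384, C* ≈ 10.1, P* ≈ 31.9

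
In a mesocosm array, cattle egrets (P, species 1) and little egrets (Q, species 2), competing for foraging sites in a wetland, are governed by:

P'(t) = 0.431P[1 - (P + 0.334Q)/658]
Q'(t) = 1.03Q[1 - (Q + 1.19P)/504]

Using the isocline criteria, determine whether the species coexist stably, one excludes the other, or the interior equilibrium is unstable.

Compare the nullcline intercepts: K1/α12 = 658/0.334 = 1970 > K2 = 504; K2/α21 = 504/1.19 = 424 < K1 = 658.
Since the inequalities point opposite ways, species 1 can invade but species 2 cannot.

species 1 excludes species 2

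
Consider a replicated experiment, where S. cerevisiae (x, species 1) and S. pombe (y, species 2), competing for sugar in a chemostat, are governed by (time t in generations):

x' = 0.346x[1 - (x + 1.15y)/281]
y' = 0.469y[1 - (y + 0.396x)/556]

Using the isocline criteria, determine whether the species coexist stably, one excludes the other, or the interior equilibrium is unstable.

species 2 excludes species 1

Compare the nullcline intercepts: K1/α12 = 281/1.15 = 244 < K2 = 556; K2/α21 = 556/0.396 = 1400 > K1 = 281.
Since the inequalities point opposite ways, species 2 can invade but species 1 cannot.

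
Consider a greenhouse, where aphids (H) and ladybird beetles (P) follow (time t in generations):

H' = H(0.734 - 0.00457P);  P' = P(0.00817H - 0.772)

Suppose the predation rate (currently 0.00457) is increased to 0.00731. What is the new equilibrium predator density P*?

P* ≈ 100

At the interior fixed point, setting dH/dt = 0 with H > 0 fixes P* = (prey growth rate)/(HP coefficient) — independent of the other coefficients.
With the change, P* = 0.734/0.00731 = 100; it falls from 161.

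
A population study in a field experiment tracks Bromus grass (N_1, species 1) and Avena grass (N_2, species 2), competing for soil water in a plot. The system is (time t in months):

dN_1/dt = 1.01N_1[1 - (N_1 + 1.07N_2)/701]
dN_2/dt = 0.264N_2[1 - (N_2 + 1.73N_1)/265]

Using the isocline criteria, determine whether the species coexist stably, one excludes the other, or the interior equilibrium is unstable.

species 1 excludes species 2

Compare the nullcline intercepts: K1/α12 = 701/1.07 = 655 > K2 = 265; K2/α21 = 265/1.73 = 153 < K1 = 701.
Since the inequalities point opposite ways, species 1 can invade but species 2 cannot.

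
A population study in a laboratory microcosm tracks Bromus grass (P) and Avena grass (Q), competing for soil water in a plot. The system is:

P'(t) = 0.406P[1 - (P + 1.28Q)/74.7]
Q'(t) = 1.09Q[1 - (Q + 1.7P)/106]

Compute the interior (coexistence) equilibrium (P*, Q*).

Setting both brackets to zero gives the nullclines P + 1.28Q = 74.7 and 1.7P + Q = 106.
Substituting Q = 106 - 1.7P into the first: P(1 - 1.28·1.7) = 74.7 - 1.28·106.
So P* = -61/-1.18 = 51.9, and then Q* = 106 - 1.7·51.9 = 17.8.

P* ≈ 51.9, Q* ≈ 17.8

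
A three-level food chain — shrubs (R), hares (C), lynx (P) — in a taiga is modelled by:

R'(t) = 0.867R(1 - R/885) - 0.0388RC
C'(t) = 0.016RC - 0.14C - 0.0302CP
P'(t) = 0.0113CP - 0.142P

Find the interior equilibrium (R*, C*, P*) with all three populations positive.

R* ≈ 387, C* ≈ 12.6, P* ≈ 201

From dP/dt = 0: 0.0113C* = 0.142, so C* = 12.6.
From dR/dt = 0: 0.867(1 - R*/885) = 0.0388·12.6, giving R* = 885·(1 - 0.562) = 387.
From dC/dt = 0: 0.016·387 - 0.14 = 0.0302P*, so P* = 6.06/0.0302 = 201.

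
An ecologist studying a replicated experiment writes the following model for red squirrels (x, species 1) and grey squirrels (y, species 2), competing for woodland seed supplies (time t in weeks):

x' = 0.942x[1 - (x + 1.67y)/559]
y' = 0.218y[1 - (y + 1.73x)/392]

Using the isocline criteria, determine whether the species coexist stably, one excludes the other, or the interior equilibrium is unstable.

Compare the nullcline intercepts: K1/α12 = 559/1.67 = 335 < K2 = 392; K2/α21 = 392/1.73 = 227 < K1 = 559.
Since both are reversed, neither can invade when rare; the interior point is a saddle.

unstable coexistence (outcome depends on initial conditions)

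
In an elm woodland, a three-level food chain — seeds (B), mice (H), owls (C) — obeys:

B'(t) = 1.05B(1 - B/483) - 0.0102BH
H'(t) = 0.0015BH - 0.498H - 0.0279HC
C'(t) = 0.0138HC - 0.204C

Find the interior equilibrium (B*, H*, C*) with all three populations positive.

From dC/dt = 0: 0.0138H* = 0.204, so H* = 14.8.
From dB/dt = 0: 1.05(1 - B*/483) = 0.0102·14.8, giving B* = 483·(1 - 0.144) = 414.
From dH/dt = 0: 0.0015·414 - 0.498 = 0.0279C*, so C* = 0.122/0.0279 = 4.39.

B* ≈ 414, H* ≈ 14.8, C* ≈ 4.39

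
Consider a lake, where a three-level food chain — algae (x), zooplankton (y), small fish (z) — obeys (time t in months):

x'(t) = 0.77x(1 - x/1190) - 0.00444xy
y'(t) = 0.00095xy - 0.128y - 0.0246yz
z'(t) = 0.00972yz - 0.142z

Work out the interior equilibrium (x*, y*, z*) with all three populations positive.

x* ≈ 1090, y* ≈ 14.6, z* ≈ 36.9

From dz/dt = 0: 0.00972y* = 0.142, so y* = 14.6.
From dx/dt = 0: 0.77(1 - x*/1190) = 0.00444·14.6, giving x* = 1190·(1 - 0.0842) = 1090.
From dy/dt = 0: 0.00095·1090 - 0.128 = 0.0246z*, so z* = 0.907/0.0246 = 36.9.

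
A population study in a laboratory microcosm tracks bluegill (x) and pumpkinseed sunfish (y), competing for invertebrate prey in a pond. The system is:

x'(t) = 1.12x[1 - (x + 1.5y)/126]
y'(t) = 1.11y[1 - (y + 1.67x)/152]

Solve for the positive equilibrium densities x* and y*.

Setting both brackets to zero gives the nullclines x + 1.5y = 126 and 1.67x + y = 152.
Substituting y = 152 - 1.67x into the first: x(1 - 1.5·1.67) = 126 - 1.5·152.
So x* = -102/-1.5 = 67.8, and then y* = 152 - 1.67·67.8 = 38.8.

x* ≈ 67.8, y* ≈ 38.8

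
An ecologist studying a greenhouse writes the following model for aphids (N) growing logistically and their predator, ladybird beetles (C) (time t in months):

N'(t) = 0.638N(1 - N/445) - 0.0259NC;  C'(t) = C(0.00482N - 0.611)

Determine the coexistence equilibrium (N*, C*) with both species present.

From dC/dt = 0 with C > 0: 0.00482N* = 0.611, so N* = 127.
Substitute into dN/dt = 0: 0.638(1 - 127/445) = 0.0259C*.
The bracket is 0.715, giving C* = 0.456/0.0259 = 17.6.

N* ≈ 127, C* ≈ 17.6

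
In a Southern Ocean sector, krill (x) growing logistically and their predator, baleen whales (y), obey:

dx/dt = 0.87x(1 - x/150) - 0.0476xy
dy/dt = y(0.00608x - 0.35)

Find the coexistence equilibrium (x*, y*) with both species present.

From dy/dt = 0 with y > 0: 0.00608x* = 0.35, so x* = 57.6.
Substitute into dx/dt = 0: 0.87(1 - 57.6/150) = 0.0476y*.
The bracket is 0.616, giving y* = 0.536/0.0476 = 11.3.

x* ≈ 57.6, y* ≈ 11.3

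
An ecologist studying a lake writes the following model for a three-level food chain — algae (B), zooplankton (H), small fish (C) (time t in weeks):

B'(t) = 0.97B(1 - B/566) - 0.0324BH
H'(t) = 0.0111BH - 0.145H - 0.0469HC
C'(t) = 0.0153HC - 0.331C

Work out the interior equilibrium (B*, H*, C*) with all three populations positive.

From dC/dt = 0: 0.0153H* = 0.331, so H* = 21.6.
From dB/dt = 0: 0.97(1 - B*/566) = 0.0324·21.6, giving B* = 566·(1 - 0.723) = 157.
From dH/dt = 0: 0.0111·157 - 0.145 = 0.0469C*, so C* = 1.6/0.0469 = 34.1.

B* ≈ 157, H* ≈ 21.6, C* ≈ 34.1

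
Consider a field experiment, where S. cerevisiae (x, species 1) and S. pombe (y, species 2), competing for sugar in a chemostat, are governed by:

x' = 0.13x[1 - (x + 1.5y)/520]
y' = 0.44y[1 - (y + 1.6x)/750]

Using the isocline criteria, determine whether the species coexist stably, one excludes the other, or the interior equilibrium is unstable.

unstable coexistence (outcome depends on initial conditions)

Compare the nullcline intercepts: K1/α12 = 520/1.5 = 347 < K2 = 750; K2/α21 = 750/1.6 = 469 < K1 = 520.
Since both are reversed, neither can invade when rare; the interior point is a saddle.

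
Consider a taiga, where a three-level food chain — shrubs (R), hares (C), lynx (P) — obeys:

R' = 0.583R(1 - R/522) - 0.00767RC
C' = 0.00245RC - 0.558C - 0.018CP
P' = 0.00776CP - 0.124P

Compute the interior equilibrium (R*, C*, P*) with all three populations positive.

From dP/dt = 0: 0.00776C* = 0.124, so C* = 16.
From dR/dt = 0: 0.583(1 - R*/522) = 0.00767·16, giving R* = 522·(1 - 0.21) = 412.
From dC/dt = 0: 0.00245·412 - 0.558 = 0.018P*, so P* = 0.452/0.018 = 25.1.

R* ≈ 412, C* ≈ 16, P* ≈ 25.1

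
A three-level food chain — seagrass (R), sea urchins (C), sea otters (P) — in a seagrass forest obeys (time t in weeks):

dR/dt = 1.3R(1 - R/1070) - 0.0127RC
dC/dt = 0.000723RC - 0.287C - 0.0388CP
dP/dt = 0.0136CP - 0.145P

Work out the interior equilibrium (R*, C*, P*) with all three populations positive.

From dP/dt = 0: 0.0136C* = 0.145, so C* = 10.7.
From dR/dt = 0: 1.3(1 - R*/1070) = 0.0127·10.7, giving R* = 1070·(1 - 0.104) = 959.
From dC/dt = 0: 0.000723·959 - 0.287 = 0.0388P*, so P* = 0.406/0.0388 = 10.5.

R* ≈ 959, C* ≈ 10.7, P* ≈ 10.5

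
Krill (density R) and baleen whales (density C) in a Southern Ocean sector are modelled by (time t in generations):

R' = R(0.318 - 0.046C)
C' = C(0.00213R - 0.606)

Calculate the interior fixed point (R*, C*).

R* ≈ 285, C* ≈ 6.91

Set dC/dt = 0 with C > 0: 0.00213R - 0.606 = 0, so R* = 0.606/0.00213 = 285.
Set dR/dt = 0 with R > 0: 0.318 - 0.046C = 0, so C* = 0.318/0.046 = 6.91.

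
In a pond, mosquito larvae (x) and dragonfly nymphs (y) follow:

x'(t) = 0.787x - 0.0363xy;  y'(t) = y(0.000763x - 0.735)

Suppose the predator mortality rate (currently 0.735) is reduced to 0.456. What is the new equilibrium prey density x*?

x* ≈ 598

At the interior fixed point, setting dy/dt = 0 with y > 0 fixes x* = (predator death rate)/(xy coefficient) — independent of the other coefficients.
With the change, x* = 0.456/0.000763 = 598; it falls from 963.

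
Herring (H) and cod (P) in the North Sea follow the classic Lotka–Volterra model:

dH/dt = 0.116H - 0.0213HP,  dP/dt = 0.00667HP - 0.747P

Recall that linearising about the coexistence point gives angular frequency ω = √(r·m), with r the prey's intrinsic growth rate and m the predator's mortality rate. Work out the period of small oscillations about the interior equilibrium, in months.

T ≈ 21.3 months

Here r = 0.116 and m = 0.747, so r·m = 0.0867.
ω = √0.0867 = 0.294 per month, hence T = 2π/ω ≈ 21.3 months.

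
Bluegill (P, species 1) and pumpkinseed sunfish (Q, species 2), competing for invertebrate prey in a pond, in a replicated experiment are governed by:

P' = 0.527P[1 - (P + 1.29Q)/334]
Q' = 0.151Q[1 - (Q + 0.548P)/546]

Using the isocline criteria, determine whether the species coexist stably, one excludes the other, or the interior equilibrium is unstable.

Compare the nullcline intercepts: K1/α12 = 334/1.29 = 259 < K2 = 546; K2/α21 = 546/0.548 = 996 > K1 = 334.
Since the inequalities point opposite ways, species 2 can invade but species 1 cannot.

species 2 excludes species 1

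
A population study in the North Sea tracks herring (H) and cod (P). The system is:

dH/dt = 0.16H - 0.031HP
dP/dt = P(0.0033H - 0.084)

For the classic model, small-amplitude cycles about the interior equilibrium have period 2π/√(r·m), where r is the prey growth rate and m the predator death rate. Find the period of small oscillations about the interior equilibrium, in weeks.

Here r = 0.16 and m = 0.084, so r·m = 0.0134.
ω = √0.0134 = 0.116 per week, hence T = 2π/ω ≈ 54.2 weeks.

T ≈ 54.2 weeks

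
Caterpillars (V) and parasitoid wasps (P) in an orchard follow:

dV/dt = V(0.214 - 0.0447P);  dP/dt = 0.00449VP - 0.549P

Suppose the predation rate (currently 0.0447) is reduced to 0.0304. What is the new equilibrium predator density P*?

P* ≈ 7.04

At the interior fixed point, setting dV/dt = 0 with V > 0 fixes P* = (prey growth rate)/(VP coefficient) — independent of the other coefficients.
With the change, P* = 0.214/0.0304 = 7.04; it rises from 4.79.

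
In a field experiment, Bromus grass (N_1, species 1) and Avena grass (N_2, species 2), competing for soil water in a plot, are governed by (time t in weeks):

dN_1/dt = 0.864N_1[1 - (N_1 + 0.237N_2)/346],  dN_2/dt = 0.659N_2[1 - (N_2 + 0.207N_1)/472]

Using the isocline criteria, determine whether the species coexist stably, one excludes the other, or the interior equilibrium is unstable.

stable coexistence

Compare the nullcline intercepts: K1/α12 = 346/0.237 = 1460 > K2 = 472; K2/α21 = 472/0.207 = 2280 > K1 = 346.
Since both inequalities hold, each species can invade when rare, so the interior equilibrium is stable.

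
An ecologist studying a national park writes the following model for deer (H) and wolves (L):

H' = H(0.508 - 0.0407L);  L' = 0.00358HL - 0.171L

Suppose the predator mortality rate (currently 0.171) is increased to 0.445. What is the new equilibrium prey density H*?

H* ≈ 124

At the interior fixed point, setting dL/dt = 0 with L > 0 fixes H* = (predator death rate)/(HL coefficient) — independent of the other coefficients.
With the change, H* = 0.445/0.00358 = 124; it rises from 47.8.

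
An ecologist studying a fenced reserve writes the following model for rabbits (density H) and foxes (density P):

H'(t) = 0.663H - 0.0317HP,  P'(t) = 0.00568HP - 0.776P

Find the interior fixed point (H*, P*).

Set dP/dt = 0 with P > 0: 0.00568H - 0.776 = 0, so H* = 0.776/0.00568 = 137.
Set dH/dt = 0 with H > 0: 0.663 - 0.0317P = 0, so P* = 0.663/0.0317 = 20.9.

H* ≈ 137, P* ≈ 20.9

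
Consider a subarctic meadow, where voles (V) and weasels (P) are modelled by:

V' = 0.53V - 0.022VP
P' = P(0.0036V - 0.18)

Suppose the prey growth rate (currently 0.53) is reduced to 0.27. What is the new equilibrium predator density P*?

At the interior fixed point, setting dV/dt = 0 with V > 0 fixes P* = (prey growth rate)/(VP coefficient) — independent of the other coefficients.
With the change, P* = 0.27/0.022 = 12.3; it falls from 24.1.

P* ≈ 12.3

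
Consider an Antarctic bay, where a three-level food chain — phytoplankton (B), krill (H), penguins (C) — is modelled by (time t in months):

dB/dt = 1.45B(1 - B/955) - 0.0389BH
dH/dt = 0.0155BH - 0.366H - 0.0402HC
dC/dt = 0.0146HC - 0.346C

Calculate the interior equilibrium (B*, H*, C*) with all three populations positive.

From dC/dt = 0: 0.0146H* = 0.346, so H* = 23.7.
From dB/dt = 0: 1.45(1 - B*/955) = 0.0389·23.7, giving B* = 955·(1 - 0.636) = 348.
From dH/dt = 0: 0.0155·348 - 0.366 = 0.0402C*, so C* = 5.03/0.0402 = 125.

B* ≈ 348, H* ≈ 23.7, C* ≈ 125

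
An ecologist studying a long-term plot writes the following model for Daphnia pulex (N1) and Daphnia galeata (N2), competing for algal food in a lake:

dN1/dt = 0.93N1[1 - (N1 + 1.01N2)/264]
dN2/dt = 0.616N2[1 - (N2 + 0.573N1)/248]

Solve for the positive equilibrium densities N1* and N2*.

Setting both brackets to zero gives the nullclines N1 + 1.01N2 = 264 and 0.573N1 + N2 = 248.
Substituting N2 = 248 - 0.573N1 into the first: N1(1 - 1.01·0.573) = 264 - 1.01·248.
So N1* = 13.5/0.421 = 32.1, and then N2* = 248 - 0.573·32.1 = 230.

N1* ≈ 32.1, N2* ≈ 230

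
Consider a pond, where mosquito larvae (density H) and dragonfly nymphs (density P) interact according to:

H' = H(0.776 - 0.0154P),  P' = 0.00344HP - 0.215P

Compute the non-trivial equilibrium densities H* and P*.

Set dP/dt = 0 with P > 0: 0.00344H - 0.215 = 0, so H* = 0.215/0.00344 = 62.5.
Set dH/dt = 0 with H > 0: 0.776 - 0.0154P = 0, so P* = 0.776/0.0154 = 50.4.

H* ≈ 62.5, P* ≈ 50.4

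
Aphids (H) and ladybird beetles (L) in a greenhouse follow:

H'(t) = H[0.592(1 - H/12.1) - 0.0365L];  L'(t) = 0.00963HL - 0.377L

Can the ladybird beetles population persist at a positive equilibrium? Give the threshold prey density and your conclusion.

The predator equation gives dL/dt > 0 only when H > 0.377/0.00963 = 39.1.
Without the predator, H → K = 12.1. Since 12.1 < 39.1, the predator cannot invade.

Threshold H = 39.1; K < 39.1, so no, the predator goes extinct.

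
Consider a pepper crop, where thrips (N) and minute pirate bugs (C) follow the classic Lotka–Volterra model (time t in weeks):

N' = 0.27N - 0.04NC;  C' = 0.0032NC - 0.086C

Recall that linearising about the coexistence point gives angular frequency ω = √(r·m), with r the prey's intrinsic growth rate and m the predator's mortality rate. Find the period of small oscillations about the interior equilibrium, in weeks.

Here r = 0.27 and m = 0.086, so r·m = 0.0232.
ω = √0.0232 = 0.152 per week, hence T = 2π/ω ≈ 41.2 weeks.

T ≈ 41.2 weeks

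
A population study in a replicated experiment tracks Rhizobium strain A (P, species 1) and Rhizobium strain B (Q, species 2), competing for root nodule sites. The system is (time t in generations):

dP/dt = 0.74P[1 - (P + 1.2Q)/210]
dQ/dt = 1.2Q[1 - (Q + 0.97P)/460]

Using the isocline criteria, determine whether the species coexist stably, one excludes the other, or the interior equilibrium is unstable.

Compare the nullcline intercepts: K1/α12 = 210/1.2 = 175 < K2 = 460; K2/α21 = 460/0.97 = 474 > K1 = 210.
Since the inequalities point opposite ways, species 2 can invade but species 1 cannot.

species 2 excludes species 1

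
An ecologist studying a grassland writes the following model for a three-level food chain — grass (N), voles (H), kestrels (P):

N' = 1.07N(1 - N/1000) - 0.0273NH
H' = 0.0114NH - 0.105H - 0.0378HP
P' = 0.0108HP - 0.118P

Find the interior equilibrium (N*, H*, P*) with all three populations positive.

N* ≈ 721, H* ≈ 10.9, P* ≈ 215

From dP/dt = 0: 0.0108H* = 0.118, so H* = 10.9.
From dN/dt = 0: 1.07(1 - N*/1000) = 0.0273·10.9, giving N* = 1000·(1 - 0.279) = 721.
From dH/dt = 0: 0.0114·721 - 0.105 = 0.0378P*, so P* = 8.12/0.0378 = 215.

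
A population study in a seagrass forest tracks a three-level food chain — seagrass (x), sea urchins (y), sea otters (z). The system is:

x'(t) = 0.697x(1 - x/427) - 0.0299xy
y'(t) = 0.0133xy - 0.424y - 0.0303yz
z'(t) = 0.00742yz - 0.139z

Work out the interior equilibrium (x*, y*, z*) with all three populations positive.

x* ≈ 83.9, y* ≈ 18.7, z* ≈ 22.8

From dz/dt = 0: 0.00742y* = 0.139, so y* = 18.7.
From dx/dt = 0: 0.697(1 - x*/427) = 0.0299·18.7, giving x* = 427·(1 - 0.804) = 83.9.
From dy/dt = 0: 0.0133·83.9 - 0.424 = 0.0303z*, so z* = 0.691/0.0303 = 22.8.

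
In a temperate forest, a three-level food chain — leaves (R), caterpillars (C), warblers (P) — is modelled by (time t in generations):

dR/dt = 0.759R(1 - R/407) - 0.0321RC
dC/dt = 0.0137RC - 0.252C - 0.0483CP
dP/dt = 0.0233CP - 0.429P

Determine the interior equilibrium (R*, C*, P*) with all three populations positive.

From dP/dt = 0: 0.0233C* = 0.429, so C* = 18.4.
From dR/dt = 0: 0.759(1 - R*/407) = 0.0321·18.4, giving R* = 407·(1 - 0.779) = 90.1.
From dC/dt = 0: 0.0137·90.1 - 0.252 = 0.0483P*, so P* = 0.982/0.0483 = 20.3.

R* ≈ 90.1, C* ≈ 18.4, P* ≈ 20.3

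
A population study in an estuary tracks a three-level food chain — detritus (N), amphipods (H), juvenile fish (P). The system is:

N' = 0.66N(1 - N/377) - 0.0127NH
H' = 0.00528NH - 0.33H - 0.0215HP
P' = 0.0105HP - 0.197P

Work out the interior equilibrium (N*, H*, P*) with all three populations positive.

From dP/dt = 0: 0.0105H* = 0.197, so H* = 18.8.
From dN/dt = 0: 0.66(1 - N*/377) = 0.0127·18.8, giving N* = 377·(1 - 0.361) = 241.
From dH/dt = 0: 0.00528·241 - 0.33 = 0.0215P*, so P* = 0.942/0.0215 = 43.8.

N* ≈ 241, H* ≈ 18.8, P* ≈ 43.8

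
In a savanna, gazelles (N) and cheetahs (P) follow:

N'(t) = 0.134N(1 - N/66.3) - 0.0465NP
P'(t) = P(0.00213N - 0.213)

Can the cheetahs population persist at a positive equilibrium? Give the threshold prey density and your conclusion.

Threshold N = 100; K < 100, so no, the predator goes extinct.

The predator equation gives dP/dt > 0 only when N > 0.213/0.00213 = 100.
Without the predator, N → K = 66.3. Since 66.3 < 100, the predator cannot invade.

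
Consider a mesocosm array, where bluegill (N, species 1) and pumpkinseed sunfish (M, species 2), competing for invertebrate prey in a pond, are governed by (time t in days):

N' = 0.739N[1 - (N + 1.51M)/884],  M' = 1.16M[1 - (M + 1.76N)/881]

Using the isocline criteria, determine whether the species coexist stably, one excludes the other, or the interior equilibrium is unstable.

unstable coexistence (outcome depends on initial conditions)

Compare the nullcline intercepts: K1/α12 = 884/1.51 = 585 < K2 = 881; K2/α21 = 881/1.76 = 501 < K1 = 884.
Since both are reversed, neither can invade when rare; the interior point is a saddle.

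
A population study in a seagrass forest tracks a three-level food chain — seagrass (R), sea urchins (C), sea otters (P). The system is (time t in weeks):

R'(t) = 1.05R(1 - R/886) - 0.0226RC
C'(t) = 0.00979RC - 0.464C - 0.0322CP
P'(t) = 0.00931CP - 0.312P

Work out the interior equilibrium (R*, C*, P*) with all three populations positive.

From dP/dt = 0: 0.00931C* = 0.312, so C* = 33.5.
From dR/dt = 0: 1.05(1 - R*/886) = 0.0226·33.5, giving R* = 886·(1 - 0.721) = 247.
From dC/dt = 0: 0.00979·247 - 0.464 = 0.0322P*, so P* = 1.95/0.0322 = 60.7.

R* ≈ 247, C* ≈ 33.5, P* ≈ 60.7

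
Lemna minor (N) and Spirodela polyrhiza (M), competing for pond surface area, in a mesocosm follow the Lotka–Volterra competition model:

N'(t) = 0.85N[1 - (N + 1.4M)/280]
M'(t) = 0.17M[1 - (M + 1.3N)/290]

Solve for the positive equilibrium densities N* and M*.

N* ≈ 154, M* ≈ 90.2

Setting both brackets to zero gives the nullclines N + 1.4M = 280 and 1.3N + M = 290.
Substituting M = 290 - 1.3N into the first: N(1 - 1.4·1.3) = 280 - 1.4·290.
So N* = -126/-0.82 = 154, and then M* = 290 - 1.3·154 = 90.2.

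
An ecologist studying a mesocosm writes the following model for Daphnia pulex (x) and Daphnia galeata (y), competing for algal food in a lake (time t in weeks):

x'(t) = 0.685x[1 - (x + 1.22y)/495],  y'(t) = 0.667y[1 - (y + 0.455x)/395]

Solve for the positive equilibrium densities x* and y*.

x* ≈ 29.4, y* ≈ 382

Setting both brackets to zero gives the nullclines x + 1.22y = 495 and 0.455x + y = 395.
Substituting y = 395 - 0.455x into the first: x(1 - 1.22·0.455) = 495 - 1.22·395.
So x* = 13.1/0.445 = 29.4, and then y* = 395 - 0.455·29.4 = 382.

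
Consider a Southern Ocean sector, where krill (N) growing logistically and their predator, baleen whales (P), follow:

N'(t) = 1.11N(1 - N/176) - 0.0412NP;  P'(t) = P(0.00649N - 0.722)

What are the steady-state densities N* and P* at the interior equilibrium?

N* ≈ 111, P* ≈ 9.91

From dP/dt = 0 with P > 0: 0.00649N* = 0.722, so N* = 111.
Substitute into dN/dt = 0: 1.11(1 - 111/176) = 0.0412P*.
The bracket is 0.368, giving P* = 0.408/0.0412 = 9.91.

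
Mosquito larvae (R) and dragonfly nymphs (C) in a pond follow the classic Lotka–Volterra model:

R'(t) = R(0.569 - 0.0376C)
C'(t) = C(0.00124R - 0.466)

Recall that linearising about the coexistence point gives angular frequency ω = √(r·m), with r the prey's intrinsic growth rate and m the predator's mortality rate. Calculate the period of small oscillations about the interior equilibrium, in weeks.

T ≈ 12.2 weeks

Here r = 0.569 and m = 0.466, so r·m = 0.265.
ω = √0.265 = 0.515 per week, hence T = 2π/ω ≈ 12.2 weeks.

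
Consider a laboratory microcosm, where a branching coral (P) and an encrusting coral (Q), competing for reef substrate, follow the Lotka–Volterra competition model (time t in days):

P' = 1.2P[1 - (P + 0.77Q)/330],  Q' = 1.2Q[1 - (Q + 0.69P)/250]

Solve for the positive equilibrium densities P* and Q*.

Setting both brackets to zero gives the nullclines P + 0.77Q = 330 and 0.69P + Q = 250.
Substituting Q = 250 - 0.69P into the first: P(1 - 0.77·0.69) = 330 - 0.77·250.
So P* = 138/0.469 = 293, and then Q* = 250 - 0.69·293 = 47.6.

P* ≈ 293, Q* ≈ 47.6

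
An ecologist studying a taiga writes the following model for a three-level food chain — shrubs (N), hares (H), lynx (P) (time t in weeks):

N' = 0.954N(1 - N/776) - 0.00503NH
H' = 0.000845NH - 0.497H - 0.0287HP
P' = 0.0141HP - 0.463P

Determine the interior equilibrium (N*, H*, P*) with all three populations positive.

From dP/dt = 0: 0.0141H* = 0.463, so H* = 32.8.
From dN/dt = 0: 0.954(1 - N*/776) = 0.00503·32.8, giving N* = 776·(1 - 0.173) = 642.
From dH/dt = 0: 0.000845·642 - 0.497 = 0.0287P*, so P* = 0.0452/0.0287 = 1.57.

N* ≈ 642, H* ≈ 32.8, P* ≈ 1.57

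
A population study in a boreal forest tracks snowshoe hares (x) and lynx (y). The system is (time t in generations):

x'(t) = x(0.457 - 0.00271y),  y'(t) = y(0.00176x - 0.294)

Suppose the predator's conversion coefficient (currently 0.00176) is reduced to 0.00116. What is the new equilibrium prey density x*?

x* ≈ 253

At the interior fixed point, setting dy/dt = 0 with y > 0 fixes x* = (predator death rate)/(xy coefficient) — independent of the other coefficients.
With the change, x* = 0.294/0.00116 = 253; it rises from 167.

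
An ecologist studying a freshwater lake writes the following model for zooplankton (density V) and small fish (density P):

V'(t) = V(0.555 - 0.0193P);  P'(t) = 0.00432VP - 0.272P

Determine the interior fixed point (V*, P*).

Set dP/dt = 0 with P > 0: 0.00432V - 0.272 = 0, so V* = 0.272/0.00432 = 63.
Set dV/dt = 0 with V > 0: 0.555 - 0.0193P = 0, so P* = 0.555/0.0193 = 28.8.

V* ≈ 63, P* ≈ 28.8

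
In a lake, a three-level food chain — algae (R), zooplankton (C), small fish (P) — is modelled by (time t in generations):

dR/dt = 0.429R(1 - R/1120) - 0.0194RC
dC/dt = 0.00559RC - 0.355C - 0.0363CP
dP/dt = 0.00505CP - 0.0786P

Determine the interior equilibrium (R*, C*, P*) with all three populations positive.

From dP/dt = 0: 0.00505C* = 0.0786, so C* = 15.6.
From dR/dt = 0: 0.429(1 - R*/1120) = 0.0194·15.6, giving R* = 1120·(1 - 0.704) = 332.
From dC/dt = 0: 0.00559·332 - 0.355 = 0.0363P*, so P* = 1.5/0.0363 = 41.3.

R* ≈ 332, C* ≈ 15.6, P* ≈ 41.3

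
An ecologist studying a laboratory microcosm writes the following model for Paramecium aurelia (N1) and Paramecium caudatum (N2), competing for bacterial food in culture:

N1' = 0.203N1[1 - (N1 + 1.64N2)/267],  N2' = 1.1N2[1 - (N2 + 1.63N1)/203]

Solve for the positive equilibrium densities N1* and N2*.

N1* ≈ 39.4, N2* ≈ 139

Setting both brackets to zero gives the nullclines N1 + 1.64N2 = 267 and 1.63N1 + N2 = 203.
Substituting N2 = 203 - 1.63N1 into the first: N1(1 - 1.64·1.63) = 267 - 1.64·203.
So N1* = -65.9/-1.67 = 39.4, and then N2* = 203 - 1.63·39.4 = 139.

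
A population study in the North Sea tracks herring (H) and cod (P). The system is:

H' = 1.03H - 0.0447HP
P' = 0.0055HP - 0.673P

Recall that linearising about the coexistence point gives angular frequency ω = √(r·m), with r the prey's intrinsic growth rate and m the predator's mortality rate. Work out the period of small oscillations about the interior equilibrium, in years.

Here r = 1.03 and m = 0.673, so r·m = 0.693.
ω = √0.693 = 0.833 per year, hence T = 2π/ω ≈ 7.55 years.

T ≈ 7.55 years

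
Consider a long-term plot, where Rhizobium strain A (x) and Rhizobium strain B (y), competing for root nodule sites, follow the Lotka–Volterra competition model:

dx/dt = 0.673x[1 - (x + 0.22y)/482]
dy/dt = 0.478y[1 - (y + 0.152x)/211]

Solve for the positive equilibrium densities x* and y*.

x* ≈ 451, y* ≈ 143

Setting both brackets to zero gives the nullclines x + 0.22y = 482 and 0.152x + y = 211.
Substituting y = 211 - 0.152x into the first: x(1 - 0.22·0.152) = 482 - 0.22·211.
So x* = 436/0.967 = 451, and then y* = 211 - 0.152·451 = 143.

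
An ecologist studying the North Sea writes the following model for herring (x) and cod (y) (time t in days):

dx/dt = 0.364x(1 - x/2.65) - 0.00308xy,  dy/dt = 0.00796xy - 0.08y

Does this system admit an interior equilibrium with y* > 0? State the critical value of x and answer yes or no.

Threshold x = 10.1; K < 10.1, so no, the predator goes extinct.

The predator equation gives dy/dt > 0 only when x > 0.08/0.00796 = 10.1.
Without the predator, x → K = 2.65. Since 2.65 < 10.1, the predator cannot invade.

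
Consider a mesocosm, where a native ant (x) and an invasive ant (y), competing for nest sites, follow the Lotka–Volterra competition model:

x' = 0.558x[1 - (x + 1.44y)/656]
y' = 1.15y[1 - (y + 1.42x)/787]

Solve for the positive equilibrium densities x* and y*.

Setting both brackets to zero gives the nullclines x + 1.44y = 656 and 1.42x + y = 787.
Substituting y = 787 - 1.42x into the first: x(1 - 1.44·1.42) = 656 - 1.44·787.
So x* = -477/-1.04 = 457, and then y* = 787 - 1.42·457 = 138.

x* ≈ 457, y* ≈ 138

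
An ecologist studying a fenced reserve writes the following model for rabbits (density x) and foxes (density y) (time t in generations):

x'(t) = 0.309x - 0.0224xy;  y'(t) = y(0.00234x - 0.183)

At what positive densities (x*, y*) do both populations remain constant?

Set dy/dt = 0 with y > 0: 0.00234x - 0.183 = 0, so x* = 0.183/0.00234 = 78.2.
Set dx/dt = 0 with x > 0: 0.309 - 0.0224y = 0, so y* = 0.309/0.0224 = 13.8.

x* ≈ 78.2, y* ≈ 13.8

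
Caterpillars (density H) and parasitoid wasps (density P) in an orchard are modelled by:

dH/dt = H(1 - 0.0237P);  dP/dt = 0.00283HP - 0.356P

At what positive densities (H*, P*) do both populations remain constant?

Set dP/dt = 0 with P > 0: 0.00283H - 0.356 = 0, so H* = 0.356/0.00283 = 126.
Set dH/dt = 0 with H > 0: 1 - 0.0237P = 0, so P* = 1/0.0237 = 42.2.

H* ≈ 126, P* ≈ 42.2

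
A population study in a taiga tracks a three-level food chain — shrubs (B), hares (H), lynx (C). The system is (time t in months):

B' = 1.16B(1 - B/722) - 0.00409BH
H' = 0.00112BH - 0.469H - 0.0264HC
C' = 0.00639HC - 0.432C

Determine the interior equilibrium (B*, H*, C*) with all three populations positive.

B* ≈ 550, H* ≈ 67.6, C* ≈ 5.56

From dC/dt = 0: 0.00639H* = 0.432, so H* = 67.6.
From dB/dt = 0: 1.16(1 - B*/722) = 0.00409·67.6, giving B* = 722·(1 - 0.238) = 550.
From dH/dt = 0: 0.00112·550 - 0.469 = 0.0264C*, so C* = 0.147/0.0264 = 5.56.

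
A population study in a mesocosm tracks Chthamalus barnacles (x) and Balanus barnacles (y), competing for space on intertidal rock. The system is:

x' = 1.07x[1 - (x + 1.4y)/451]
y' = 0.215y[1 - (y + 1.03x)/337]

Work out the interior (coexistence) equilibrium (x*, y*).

Setting both brackets to zero gives the nullclines x + 1.4y = 451 and 1.03x + y = 337.
Substituting y = 337 - 1.03x into the first: x(1 - 1.4·1.03) = 451 - 1.4·337.
So x* = -20.8/-0.442 = 47.1, and then y* = 337 - 1.03·47.1 = 289.

x* ≈ 47.1, y* ≈ 289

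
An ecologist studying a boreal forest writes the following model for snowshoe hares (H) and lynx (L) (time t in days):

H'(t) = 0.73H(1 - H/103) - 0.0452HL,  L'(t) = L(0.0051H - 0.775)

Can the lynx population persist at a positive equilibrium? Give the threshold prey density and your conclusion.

Threshold H = 152; K < 152, so no, the predator goes extinct.

The predator equation gives dL/dt > 0 only when H > 0.775/0.0051 = 152.
Without the predator, H → K = 103. Since 103 < 152, the predator cannot invade.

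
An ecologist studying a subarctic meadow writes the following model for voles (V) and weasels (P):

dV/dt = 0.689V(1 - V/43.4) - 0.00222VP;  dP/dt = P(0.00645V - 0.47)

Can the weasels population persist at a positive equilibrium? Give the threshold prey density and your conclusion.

The predator equation gives dP/dt > 0 only when V > 0.47/0.00645 = 72.9.
Without the predator, V → K = 43.4. Since 43.4 < 72.9, the predator cannot invade.

Threshold V = 72.9; K < 72.9, so no, the predator goes extinct.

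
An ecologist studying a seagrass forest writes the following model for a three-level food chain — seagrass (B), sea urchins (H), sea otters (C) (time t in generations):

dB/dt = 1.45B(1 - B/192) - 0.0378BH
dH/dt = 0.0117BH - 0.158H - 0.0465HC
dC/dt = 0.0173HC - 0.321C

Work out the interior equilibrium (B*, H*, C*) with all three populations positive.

B* ≈ 99.1, H* ≈ 18.6, C* ≈ 21.5

From dC/dt = 0: 0.0173H* = 0.321, so H* = 18.6.
From dB/dt = 0: 1.45(1 - B*/192) = 0.0378·18.6, giving B* = 192·(1 - 0.484) = 99.1.
From dH/dt = 0: 0.0117·99.1 - 0.158 = 0.0465C*, so C* = 1/0.0465 = 21.5.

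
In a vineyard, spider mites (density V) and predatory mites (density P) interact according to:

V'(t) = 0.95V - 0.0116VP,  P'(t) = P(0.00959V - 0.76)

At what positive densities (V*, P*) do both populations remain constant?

Set dP/dt = 0 with P > 0: 0.00959V - 0.76 = 0, so V* = 0.76/0.00959 = 79.2.
Set dV/dt = 0 with V > 0: 0.95 - 0.0116P = 0, so P* = 0.95/0.0116 = 81.9.

V* ≈ 79.2, P* ≈ 81.9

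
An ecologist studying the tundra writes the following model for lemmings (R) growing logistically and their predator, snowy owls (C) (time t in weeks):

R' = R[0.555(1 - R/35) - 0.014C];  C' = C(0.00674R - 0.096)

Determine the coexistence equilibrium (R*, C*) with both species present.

R* ≈ 14.2, C* ≈ 23.5

From dC/dt = 0 with C > 0: 0.00674R* = 0.096, so R* = 14.2.
Substitute into dR/dt = 0: 0.555(1 - 14.2/35) = 0.014C*.
The bracket is 0.593, giving C* = 0.329/0.014 = 23.5.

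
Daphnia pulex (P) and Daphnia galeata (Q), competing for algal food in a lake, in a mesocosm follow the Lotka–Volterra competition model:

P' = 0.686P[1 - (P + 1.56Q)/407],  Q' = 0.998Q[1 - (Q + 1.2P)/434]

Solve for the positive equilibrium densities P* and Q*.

P* ≈ 310, Q* ≈ 62.4

Setting both brackets to zero gives the nullclines P + 1.56Q = 407 and 1.2P + Q = 434.
Substituting Q = 434 - 1.2P into the first: P(1 - 1.56·1.2) = 407 - 1.56·434.
So P* = -270/-0.872 = 310, and then Q* = 434 - 1.2·310 = 62.4.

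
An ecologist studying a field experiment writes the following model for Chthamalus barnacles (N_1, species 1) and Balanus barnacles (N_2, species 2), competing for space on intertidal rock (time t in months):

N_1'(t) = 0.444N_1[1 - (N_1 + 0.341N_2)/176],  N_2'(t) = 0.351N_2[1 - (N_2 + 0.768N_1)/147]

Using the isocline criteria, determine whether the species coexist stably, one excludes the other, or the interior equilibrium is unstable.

Compare the nullcline intercepts: K1/α12 = 176/0.341 = 516 > K2 = 147; K2/α21 = 147/0.768 = 191 > K1 = 176.
Since both inequalities hold, each species can invade when rare, so the interior equilibrium is stable.

stable coexistence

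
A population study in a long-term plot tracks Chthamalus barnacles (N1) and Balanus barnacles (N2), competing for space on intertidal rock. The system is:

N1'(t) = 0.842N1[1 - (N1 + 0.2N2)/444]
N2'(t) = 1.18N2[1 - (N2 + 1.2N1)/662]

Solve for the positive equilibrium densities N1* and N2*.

N1* ≈ 410, N2* ≈ 170

Setting both brackets to zero gives the nullclines N1 + 0.2N2 = 444 and 1.2N1 + N2 = 662.
Substituting N2 = 662 - 1.2N1 into the first: N1(1 - 0.2·1.2) = 444 - 0.2·662.
So N1* = 312/0.76 = 410, and then N2* = 662 - 1.2·410 = 170.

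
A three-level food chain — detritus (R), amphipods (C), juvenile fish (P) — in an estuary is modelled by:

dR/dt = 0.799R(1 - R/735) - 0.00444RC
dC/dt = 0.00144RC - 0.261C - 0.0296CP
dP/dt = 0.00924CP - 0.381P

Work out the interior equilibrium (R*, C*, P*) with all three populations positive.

R* ≈ 567, C* ≈ 41.2, P* ≈ 18.7

From dP/dt = 0: 0.00924C* = 0.381, so C* = 41.2.
From dR/dt = 0: 0.799(1 - R*/735) = 0.00444·41.2, giving R* = 735·(1 - 0.229) = 567.
From dC/dt = 0: 0.00144·567 - 0.261 = 0.0296P*, so P* = 0.555/0.0296 = 18.7.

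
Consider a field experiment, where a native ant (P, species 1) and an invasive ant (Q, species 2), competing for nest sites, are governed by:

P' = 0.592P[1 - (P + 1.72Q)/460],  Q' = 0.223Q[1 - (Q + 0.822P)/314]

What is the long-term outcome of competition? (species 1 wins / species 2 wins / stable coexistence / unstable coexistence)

unstable coexistence (outcome depends on initial conditions)

Compare the nullcline intercepts: K1/α12 = 460/1.72 = 267 < K2 = 314; K2/α21 = 314/0.822 = 382 < K1 = 460.
Since both are reversed, neither can invade when rare; the interior point is a saddle.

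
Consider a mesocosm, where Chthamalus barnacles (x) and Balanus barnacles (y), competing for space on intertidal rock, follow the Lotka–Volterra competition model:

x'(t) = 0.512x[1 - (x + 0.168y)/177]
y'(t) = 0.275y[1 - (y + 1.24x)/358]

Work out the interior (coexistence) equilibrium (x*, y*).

Setting both brackets to zero gives the nullclines x + 0.168y = 177 and 1.24x + y = 358.
Substituting y = 358 - 1.24x into the first: x(1 - 0.168·1.24) = 177 - 0.168·358.
So x* = 117/0.792 = 148, and then y* = 358 - 1.24·148 = 175.

x* ≈ 148, y* ≈ 175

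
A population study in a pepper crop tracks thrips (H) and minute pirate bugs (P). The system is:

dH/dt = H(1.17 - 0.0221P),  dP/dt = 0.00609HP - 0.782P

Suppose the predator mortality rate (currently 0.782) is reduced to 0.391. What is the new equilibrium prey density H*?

H* ≈ 64.2

At the interior fixed point, setting dP/dt = 0 with P > 0 fixes H* = (predator death rate)/(HP coefficient) — independent of the other coefficients.
With the change, H* = 0.391/0.00609 = 64.2; it falls from 128.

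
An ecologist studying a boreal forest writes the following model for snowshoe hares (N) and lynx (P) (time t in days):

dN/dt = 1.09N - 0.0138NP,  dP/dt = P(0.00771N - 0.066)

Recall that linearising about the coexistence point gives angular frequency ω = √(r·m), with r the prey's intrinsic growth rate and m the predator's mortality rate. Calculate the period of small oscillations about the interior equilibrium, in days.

T ≈ 23.4 days

Here r = 1.09 and m = 0.066, so r·m = 0.0719.
ω = √0.0719 = 0.268 per day, hence T = 2π/ω ≈ 23.4 days.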